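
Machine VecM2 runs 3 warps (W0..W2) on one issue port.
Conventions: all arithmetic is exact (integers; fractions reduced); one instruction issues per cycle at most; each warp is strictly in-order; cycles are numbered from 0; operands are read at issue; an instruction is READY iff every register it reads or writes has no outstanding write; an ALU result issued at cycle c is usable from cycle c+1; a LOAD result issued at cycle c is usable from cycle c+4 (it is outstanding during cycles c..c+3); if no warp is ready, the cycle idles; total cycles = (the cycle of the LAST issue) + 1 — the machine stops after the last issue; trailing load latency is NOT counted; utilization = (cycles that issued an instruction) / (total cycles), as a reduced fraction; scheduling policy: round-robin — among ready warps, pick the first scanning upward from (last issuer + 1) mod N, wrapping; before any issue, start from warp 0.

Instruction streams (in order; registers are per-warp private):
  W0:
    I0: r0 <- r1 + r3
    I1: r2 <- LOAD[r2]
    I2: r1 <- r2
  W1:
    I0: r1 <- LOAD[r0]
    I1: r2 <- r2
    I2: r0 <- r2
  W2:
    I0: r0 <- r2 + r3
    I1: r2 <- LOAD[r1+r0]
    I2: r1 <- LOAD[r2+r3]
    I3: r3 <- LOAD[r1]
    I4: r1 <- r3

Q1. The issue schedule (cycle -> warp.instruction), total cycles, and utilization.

cycle 0: W0.I0
cycle 1: W1.I0
cycle 2: W2.I0
cycle 3: W0.I1
cycle 4: W1.I1
cycle 5: W2.I1
cycle 6: W1.I2
cycle 7: W0.I2
cycle 8: idle
cycle 9: W2.I2
cycle 10: idle
cycle 11: idle
cycle 12: idle
cycle 13: W2.I3
cycle 14: idle
cycle 15: idle
cycle 16: idle
cycle 17: W2.I4

Answer: 18 cycles, utilization 11/18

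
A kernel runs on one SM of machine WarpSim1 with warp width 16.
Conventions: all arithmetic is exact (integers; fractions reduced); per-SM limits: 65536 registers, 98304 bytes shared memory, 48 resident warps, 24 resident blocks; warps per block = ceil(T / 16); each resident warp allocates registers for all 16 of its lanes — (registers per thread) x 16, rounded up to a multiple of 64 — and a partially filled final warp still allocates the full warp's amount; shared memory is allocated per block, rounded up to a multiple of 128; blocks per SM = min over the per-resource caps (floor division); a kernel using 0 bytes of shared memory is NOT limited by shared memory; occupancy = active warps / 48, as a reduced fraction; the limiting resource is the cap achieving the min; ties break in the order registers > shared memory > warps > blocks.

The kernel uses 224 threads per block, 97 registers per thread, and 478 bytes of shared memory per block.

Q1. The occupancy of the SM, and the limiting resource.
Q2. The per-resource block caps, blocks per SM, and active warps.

Answer: occupancy 7/12, limited by registers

registers: 2 blocks
shared memory: 192 blocks
warps: 3 blocks
blocks: 24 blocks

Answer: 2 blocks, 28 active warps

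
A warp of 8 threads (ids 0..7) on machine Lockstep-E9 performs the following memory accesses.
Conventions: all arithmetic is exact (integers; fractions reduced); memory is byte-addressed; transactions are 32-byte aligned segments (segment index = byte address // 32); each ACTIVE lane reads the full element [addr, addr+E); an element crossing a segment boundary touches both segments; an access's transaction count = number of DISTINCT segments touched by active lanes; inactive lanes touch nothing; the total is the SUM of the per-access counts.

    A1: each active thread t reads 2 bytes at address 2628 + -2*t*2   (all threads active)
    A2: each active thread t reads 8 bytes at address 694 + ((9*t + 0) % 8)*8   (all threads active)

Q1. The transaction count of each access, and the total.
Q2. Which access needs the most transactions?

A1: 2 transactions
A2: 3 transactions

Answer: 2,3; total 5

Answer: A2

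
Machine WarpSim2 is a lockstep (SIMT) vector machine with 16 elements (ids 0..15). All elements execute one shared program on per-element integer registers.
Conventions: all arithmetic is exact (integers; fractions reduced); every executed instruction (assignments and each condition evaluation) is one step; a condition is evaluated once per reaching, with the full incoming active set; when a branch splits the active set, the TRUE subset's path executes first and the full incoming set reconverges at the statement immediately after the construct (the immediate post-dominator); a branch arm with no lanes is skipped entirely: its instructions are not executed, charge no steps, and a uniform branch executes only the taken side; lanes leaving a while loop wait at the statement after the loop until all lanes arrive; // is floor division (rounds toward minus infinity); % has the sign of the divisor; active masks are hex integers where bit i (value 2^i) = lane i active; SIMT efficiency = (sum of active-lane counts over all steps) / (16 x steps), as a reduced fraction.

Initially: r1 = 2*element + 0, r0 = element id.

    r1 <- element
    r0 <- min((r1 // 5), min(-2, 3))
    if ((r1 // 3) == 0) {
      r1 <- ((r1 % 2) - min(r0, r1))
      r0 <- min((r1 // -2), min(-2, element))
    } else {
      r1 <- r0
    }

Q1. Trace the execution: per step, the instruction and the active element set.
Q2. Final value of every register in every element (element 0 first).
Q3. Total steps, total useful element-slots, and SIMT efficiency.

step 0: r1 <- element                0xffff
step 1: r0 <- min((r1 // 5), min(-2, 3)) 0xffff
step 2: eval ((r1 // 3) == 0)        0xffff
step 3: r1 <- ((r1 % 2) - min(r0, r1)) 0x0007
step 4: r0 <- min((r1 // -2), min(-2, element)) 0x0007
step 5: r1 <- r0                     0xfff8

Answer: 6 steps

r1: 2,3,2,-2,-2,-2,-2,-2,-2,-2,-2,-2,-2,-2,-2,-2
r0: -2,-2,-2,-2,-2,-2,-2,-2,-2,-2,-2,-2,-2,-2,-2,-2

steps = 6; useful = 67; efficiency = 67/96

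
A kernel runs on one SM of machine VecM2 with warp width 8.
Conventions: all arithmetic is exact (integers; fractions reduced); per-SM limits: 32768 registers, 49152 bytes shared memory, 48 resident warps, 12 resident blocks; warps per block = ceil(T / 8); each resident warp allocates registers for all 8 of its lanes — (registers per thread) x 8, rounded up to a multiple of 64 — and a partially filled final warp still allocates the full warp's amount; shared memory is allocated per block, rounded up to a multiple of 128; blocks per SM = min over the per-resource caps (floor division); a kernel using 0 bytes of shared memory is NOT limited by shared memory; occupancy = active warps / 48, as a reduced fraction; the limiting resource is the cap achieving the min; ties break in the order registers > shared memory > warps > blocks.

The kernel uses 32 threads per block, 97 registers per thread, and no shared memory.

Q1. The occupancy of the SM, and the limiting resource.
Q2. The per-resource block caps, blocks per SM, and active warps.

Answer: occupancy 3/4, limited by registers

registers: 9 blocks
shared memory: no limit (kernel uses none)
warps: 12 blocks
blocks: 12 blocks

Answer: 9 blocks, 36 active warps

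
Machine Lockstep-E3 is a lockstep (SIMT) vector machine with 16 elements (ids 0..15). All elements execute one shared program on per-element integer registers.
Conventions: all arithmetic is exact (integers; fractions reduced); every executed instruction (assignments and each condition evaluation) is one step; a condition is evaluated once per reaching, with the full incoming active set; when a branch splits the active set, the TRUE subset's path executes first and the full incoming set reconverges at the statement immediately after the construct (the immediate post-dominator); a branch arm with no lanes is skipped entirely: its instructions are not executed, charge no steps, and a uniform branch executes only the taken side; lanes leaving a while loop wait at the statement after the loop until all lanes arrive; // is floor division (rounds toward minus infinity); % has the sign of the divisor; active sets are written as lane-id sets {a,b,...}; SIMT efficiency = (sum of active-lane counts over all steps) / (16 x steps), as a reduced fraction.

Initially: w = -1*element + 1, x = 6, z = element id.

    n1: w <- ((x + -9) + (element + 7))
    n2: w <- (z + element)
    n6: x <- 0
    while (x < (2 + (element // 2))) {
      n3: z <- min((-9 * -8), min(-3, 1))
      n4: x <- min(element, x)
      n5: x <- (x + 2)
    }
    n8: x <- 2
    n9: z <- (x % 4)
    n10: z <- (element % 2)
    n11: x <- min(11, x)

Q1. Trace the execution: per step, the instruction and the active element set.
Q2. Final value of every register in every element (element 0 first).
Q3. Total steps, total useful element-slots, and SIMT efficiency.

step 0: w <- ((x + -9) + (element + 7)) {0,1,2,3,4,5,6,7,8,9,10,11,12,13,14,15}
step 1: w <- (z + element)           {0,1,2,3,4,5,6,7,8,9,10,11,12,13,14,15}
step 2: x <- 0                       {0,1,2,3,4,5,6,7,8,9,10,11,12,13,14,15}
step 3: eval (x < (2 + (element // 2))) {0,1,2,3,4,5,6,7,8,9,10,11,12,13,14,15}
step 4: z <- min((-9 * -8), min(-3, 1)) {0,1,2,3,4,5,6,7,8,9,10,11,12,13,14,15}
step 5: x <- min(element, x)         {0,1,2,3,4,5,6,7,8,9,10,11,12,13,14,15}
step 6: x <- (x + 2)                 {0,1,2,3,4,5,6,7,8,9,10,11,12,13,14,15}
step 7: eval (x < (2 + (element // 2))) {0,1,2,3,4,5,6,7,8,9,10,11,12,13,14,15}
step 8: z <- min((-9 * -8), min(-3, 1)) {2,3,4,5,6,7,8,9,10,11,12,13,14,15}
step 9: x <- min(element, x)         {2,3,4,5,6,7,8,9,10,11,12,13,14,15}
step 10: x <- (x + 2)                 {2,3,4,5,6,7,8,9,10,11,12,13,14,15}
step 11: eval (x < (2 + (element // 2))) {2,3,4,5,6,7,8,9,10,11,12,13,14,15}
step 12: z <- min((-9 * -8), min(-3, 1)) {6,7,8,9,10,11,12,13,14,15}
step 13: x <- min(element, x)         {6,7,8,9,10,11,12,13,14,15}
step 14: x <- (x + 2)                 {6,7,8,9,10,11,12,13,14,15}
step 15: eval (x < (2 + (element // 2))) {6,7,8,9,10,11,12,13,14,15}
step 16: z <- min((-9 * -8), min(-3, 1)) {10,11,12,13,14,15}
step 17: x <- min(element, x)         {10,11,12,13,14,15}
step 18: x <- (x + 2)                 {10,11,12,13,14,15}
step 19: eval (x < (2 + (element // 2))) {10,11,12,13,14,15}
step 20: z <- min((-9 * -8), min(-3, 1)) {14,15}
step 21: x <- min(element, x)         {14,15}
step 22: x <- (x + 2)                 {14,15}
step 23: eval (x < (2 + (element // 2))) {14,15}
step 24: x <- 2                       {0,1,2,3,4,5,6,7,8,9,10,11,12,13,14,15}
step 25: z <- (x % 4)                 {0,1,2,3,4,5,6,7,8,9,10,11,12,13,14,15}
step 26: z <- (element % 2)           {0,1,2,3,4,5,6,7,8,9,10,11,12,13,14,15}
step 27: x <- min(11, x)              {0,1,2,3,4,5,6,7,8,9,10,11,12,13,14,15}

Answer: 28 steps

w: 0,2,4,6,8,10,12,14,16,18,20,22,24,26,28,30
x: 2,2,2,2,2,2,2,2,2,2,2,2,2,2,2,2
z: 0,1,0,1,0,1,0,1,0,1,0,1,0,1,0,1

steps = 28; useful = 320; efficiency = 320/448 = 5/7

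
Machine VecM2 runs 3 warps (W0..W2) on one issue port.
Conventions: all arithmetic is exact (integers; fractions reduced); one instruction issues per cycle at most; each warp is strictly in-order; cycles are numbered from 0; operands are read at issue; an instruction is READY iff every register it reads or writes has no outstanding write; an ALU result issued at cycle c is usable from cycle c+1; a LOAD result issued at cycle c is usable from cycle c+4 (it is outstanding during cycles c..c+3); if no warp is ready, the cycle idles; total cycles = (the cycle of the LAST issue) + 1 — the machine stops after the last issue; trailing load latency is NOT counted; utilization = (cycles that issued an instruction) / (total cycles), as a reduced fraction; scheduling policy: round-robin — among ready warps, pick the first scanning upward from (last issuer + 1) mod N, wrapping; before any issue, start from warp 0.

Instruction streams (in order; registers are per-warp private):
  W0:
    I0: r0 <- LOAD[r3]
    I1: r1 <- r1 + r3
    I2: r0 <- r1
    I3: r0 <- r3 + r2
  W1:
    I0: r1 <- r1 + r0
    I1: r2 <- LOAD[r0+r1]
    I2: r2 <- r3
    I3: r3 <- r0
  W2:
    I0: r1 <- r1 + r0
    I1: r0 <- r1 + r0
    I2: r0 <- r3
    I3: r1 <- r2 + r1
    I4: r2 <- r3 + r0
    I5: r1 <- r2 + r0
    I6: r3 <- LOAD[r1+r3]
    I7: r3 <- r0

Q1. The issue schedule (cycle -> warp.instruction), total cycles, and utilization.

cycle 0: W0.I0
cycle 1: W1.I0
cycle 2: W2.I0
cycle 3: W0.I1
cycle 4: W1.I1
cycle 5: W2.I1
cycle 6: W0.I2
cycle 7: W2.I2
cycle 8: W0.I3
cycle 9: W1.I2
cycle 10: W2.I3
cycle 11: W1.I3
cycle 12: W2.I4
cycle 13: W2.I5
cycle 14: W2.I6
cycle 15: idle
cycle 16: idle
cycle 17: idle
cycle 18: W2.I7

Answer: 19 cycles, utilization 16/19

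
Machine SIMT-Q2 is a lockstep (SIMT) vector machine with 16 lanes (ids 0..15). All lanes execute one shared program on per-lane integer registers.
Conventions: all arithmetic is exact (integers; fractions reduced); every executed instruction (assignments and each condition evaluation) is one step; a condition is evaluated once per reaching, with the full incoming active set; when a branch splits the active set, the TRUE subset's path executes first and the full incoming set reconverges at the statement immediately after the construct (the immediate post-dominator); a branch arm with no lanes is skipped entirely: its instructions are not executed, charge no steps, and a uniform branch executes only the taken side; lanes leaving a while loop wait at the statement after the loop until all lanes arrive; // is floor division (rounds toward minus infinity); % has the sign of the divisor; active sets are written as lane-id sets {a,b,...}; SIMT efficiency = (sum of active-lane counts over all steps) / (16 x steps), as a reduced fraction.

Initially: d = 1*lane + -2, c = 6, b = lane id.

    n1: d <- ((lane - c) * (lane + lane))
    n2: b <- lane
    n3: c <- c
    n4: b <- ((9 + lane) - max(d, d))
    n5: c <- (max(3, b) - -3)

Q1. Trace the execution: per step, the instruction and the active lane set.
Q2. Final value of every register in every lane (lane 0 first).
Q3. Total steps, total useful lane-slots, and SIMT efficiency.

step 0: d <- ((lane - c) * (lane + lane)) {0,1,2,3,4,5,6,7,8,9,10,11,12,13,14,15}
step 1: b <- lane                    {0,1,2,3,4,5,6,7,8,9,10,11,12,13,14,15}
step 2: c <- c                       {0,1,2,3,4,5,6,7,8,9,10,11,12,13,14,15}
step 3: b <- ((9 + lane) - max(d, d)) {0,1,2,3,4,5,6,7,8,9,10,11,12,13,14,15}
step 4: c <- (max(3, b) - -3)        {0,1,2,3,4,5,6,7,8,9,10,11,12,13,14,15}

Answer: 5 steps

d: 0,-10,-16,-18,-16,-10,0,14,32,54,80,110,144,182,224,270
c: 12,23,30,33,32,27,18,6,6,6,6,6,6,6,6,6
b: 9,20,27,30,29,24,15,2,-15,-36,-61,-90,-123,-160,-201,-246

steps = 5; useful = 80; efficiency = 80/80 = 1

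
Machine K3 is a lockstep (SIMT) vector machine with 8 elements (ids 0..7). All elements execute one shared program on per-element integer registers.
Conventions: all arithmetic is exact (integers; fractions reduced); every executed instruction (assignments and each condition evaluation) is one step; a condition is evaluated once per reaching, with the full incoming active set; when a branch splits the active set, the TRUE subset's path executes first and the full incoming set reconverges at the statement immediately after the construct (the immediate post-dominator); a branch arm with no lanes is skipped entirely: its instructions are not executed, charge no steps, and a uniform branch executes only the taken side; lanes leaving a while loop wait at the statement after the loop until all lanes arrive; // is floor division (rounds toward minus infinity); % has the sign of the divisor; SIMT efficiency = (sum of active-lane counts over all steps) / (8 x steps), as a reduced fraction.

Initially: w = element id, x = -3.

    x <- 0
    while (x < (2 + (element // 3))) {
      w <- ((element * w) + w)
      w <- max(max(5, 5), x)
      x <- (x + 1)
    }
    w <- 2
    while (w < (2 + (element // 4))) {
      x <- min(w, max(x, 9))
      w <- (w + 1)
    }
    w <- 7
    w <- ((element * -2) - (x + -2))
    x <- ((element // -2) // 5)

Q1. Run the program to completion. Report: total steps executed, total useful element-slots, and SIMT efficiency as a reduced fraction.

Answer: 26 steps, 160 useful, 10/13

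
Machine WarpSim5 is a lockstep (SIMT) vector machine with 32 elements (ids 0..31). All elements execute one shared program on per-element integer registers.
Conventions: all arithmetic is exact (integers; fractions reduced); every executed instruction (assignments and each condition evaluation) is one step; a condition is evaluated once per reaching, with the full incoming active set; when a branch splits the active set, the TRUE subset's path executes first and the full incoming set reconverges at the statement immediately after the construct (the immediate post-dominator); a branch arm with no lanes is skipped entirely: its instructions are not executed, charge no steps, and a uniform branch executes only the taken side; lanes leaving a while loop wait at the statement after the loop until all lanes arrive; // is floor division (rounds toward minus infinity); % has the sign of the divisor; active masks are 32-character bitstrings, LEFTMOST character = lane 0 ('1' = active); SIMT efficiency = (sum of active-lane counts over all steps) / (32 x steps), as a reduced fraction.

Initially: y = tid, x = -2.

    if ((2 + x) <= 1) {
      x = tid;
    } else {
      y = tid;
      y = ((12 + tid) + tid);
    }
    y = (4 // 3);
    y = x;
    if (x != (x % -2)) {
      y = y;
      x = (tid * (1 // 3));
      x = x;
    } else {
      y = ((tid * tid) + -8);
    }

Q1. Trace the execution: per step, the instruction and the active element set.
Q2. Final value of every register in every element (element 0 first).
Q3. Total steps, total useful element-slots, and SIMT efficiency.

step 0: eval ((2 + x) <= 1)          11111111111111111111111111111111
step 1: x <- tid                     11111111111111111111111111111111
step 2: y <- (4 // 3)                11111111111111111111111111111111
step 3: y <- x                       11111111111111111111111111111111
step 4: eval (x != (x % -2))         11111111111111111111111111111111
step 5: y <- y                       01111111111111111111111111111111
step 6: x <- (tid * (1 // 3))        01111111111111111111111111111111
step 7: x <- x                       01111111111111111111111111111111
step 8: y <- ((tid * tid) + -8)      10000000000000000000000000000000

Answer: 9 steps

y: -8,1,2,3,4,5,6,7,8,9,10,11,12,13,14,15,16,17,18,19,20,21,22,23,24,25,26,27,28,29,30,31
x: 0,0,0,0,0,0,0,0,0,0,0,0,0,0,0,0,0,0,0,0,0,0,0,0,0,0,0,0,0,0,0,0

steps = 9; useful = 254; efficiency = 254/288 = 127/144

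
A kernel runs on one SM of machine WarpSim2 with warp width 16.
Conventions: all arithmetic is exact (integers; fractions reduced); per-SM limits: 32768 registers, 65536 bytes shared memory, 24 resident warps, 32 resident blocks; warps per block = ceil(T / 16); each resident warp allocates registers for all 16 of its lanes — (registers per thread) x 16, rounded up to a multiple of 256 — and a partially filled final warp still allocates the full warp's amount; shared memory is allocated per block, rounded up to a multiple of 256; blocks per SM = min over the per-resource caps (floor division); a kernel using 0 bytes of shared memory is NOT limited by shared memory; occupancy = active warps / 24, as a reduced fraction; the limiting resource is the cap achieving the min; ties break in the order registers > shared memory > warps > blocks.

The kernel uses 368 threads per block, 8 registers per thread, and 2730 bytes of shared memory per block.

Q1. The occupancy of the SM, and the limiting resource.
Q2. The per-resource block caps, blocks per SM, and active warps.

Answer: occupancy 23/24, limited by warps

registers: 5 blocks
shared memory: 23 blocks
warps: 1 block
blocks: 32 blocks

Answer: 1 block, 23 active warps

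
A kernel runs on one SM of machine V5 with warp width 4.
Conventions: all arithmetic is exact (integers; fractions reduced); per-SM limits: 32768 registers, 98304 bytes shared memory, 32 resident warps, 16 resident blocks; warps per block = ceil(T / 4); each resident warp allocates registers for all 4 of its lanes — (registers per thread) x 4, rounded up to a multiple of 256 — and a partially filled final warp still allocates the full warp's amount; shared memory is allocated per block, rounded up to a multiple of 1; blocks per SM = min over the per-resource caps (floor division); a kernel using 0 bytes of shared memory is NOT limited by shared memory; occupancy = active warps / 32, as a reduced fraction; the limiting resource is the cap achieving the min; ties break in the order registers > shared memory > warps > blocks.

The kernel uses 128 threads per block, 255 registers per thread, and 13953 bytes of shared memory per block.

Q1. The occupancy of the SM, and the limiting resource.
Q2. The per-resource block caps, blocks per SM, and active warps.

Answer: occupancy 1, limited by registers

registers: 1 block
shared memory: 7 blocks
warps: 1 block
blocks: 16 blocks

Answer: 1 block, 32 active warps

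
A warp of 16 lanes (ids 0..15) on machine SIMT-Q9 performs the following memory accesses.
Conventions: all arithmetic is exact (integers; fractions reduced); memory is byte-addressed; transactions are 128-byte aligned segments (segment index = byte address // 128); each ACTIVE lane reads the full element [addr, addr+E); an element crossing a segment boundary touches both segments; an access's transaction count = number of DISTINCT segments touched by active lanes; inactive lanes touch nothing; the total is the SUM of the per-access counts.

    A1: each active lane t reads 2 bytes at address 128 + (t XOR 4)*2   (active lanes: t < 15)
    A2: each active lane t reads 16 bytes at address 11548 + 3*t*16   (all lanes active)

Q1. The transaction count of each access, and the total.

A1: 1 transaction
A2: 6 transactions

Answer: 1,6; total 7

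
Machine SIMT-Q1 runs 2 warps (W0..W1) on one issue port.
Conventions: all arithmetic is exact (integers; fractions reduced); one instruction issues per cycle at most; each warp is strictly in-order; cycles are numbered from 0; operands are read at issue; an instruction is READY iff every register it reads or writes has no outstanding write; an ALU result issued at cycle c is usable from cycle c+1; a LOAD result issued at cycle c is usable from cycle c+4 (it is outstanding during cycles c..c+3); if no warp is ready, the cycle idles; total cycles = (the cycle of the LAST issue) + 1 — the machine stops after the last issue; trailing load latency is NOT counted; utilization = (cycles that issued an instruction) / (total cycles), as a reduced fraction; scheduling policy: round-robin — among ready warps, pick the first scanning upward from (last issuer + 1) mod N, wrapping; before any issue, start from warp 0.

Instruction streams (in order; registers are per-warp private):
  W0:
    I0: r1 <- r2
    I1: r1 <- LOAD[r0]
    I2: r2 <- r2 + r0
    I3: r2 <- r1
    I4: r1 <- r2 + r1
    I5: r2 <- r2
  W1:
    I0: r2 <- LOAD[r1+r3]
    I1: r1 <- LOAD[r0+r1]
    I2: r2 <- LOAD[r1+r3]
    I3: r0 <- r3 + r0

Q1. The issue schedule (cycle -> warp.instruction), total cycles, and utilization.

cycle 0: W0.I0
cycle 1: W1.I0
cycle 2: W0.I1
cycle 3: W1.I1
cycle 4: W0.I2
cycle 5: idle
cycle 6: W0.I3
cycle 7: W1.I2
cycle 8: W0.I4
cycle 9: W1.I3
cycle 10: W0.I5

Answer: 11 cycles, utilization 10/11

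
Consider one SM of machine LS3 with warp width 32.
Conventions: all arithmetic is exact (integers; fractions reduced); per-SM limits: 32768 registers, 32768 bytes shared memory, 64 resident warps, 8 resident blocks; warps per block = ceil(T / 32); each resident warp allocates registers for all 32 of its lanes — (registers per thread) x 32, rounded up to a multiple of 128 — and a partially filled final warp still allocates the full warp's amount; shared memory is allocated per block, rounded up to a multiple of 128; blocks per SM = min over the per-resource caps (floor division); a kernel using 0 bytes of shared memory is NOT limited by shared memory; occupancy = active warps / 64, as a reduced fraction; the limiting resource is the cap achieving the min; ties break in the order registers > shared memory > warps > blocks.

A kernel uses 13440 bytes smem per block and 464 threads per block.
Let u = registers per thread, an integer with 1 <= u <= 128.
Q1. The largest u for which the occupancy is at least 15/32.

Answer: u = 32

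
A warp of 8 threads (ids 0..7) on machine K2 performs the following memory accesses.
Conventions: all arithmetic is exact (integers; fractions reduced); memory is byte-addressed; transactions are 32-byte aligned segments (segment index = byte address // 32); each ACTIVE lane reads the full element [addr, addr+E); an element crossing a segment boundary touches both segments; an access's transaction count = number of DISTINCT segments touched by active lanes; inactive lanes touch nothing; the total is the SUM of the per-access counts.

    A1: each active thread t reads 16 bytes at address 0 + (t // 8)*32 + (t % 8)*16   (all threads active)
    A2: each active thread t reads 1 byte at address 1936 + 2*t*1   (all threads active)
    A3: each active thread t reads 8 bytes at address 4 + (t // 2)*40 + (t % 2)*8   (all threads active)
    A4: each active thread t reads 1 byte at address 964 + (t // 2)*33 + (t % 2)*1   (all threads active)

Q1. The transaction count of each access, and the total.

A1: 4 transactions
A2: 1 transaction
A3: 5 transactions
A4: 4 transactions

Answer: 4,1,5,4; total 14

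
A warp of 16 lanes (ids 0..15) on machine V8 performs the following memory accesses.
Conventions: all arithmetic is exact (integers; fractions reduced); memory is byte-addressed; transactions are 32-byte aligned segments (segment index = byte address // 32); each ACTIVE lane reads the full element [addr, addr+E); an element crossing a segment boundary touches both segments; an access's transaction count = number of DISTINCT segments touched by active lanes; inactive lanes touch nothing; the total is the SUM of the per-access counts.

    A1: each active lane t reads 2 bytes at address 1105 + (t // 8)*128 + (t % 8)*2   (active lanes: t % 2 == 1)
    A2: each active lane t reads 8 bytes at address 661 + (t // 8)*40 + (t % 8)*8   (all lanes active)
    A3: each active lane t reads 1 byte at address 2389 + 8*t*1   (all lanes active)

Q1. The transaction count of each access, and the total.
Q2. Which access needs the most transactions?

A1: 4 transactions
A2: 4 transactions
A3: 5 transactions

Answer: 4,4,5; total 13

Answer: A3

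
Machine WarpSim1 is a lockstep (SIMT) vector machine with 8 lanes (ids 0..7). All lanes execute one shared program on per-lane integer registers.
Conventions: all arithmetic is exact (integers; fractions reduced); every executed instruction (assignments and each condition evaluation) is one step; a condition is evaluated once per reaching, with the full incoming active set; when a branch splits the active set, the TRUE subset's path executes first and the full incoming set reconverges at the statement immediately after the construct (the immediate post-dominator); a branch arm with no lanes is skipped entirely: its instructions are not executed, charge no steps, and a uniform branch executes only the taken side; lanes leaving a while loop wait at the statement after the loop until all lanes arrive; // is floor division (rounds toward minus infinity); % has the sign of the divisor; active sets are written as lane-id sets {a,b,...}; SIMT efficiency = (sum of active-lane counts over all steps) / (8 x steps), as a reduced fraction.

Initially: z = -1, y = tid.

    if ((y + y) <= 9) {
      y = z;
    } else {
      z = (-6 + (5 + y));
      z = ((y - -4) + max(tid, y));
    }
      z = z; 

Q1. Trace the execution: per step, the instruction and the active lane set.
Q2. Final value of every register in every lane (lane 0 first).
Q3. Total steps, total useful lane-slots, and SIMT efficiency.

step 0: eval ((y + y) <= 9)          {0,1,2,3,4,5,6,7}
step 1: y <- z                       {0,1,2,3,4}
step 2: z <- (-6 + (5 + y))          {5,6,7}
step 3: z <- ((y - -4) + max(tid, y)) {5,6,7}
step 4: z <- z                       {0,1,2,3,4,5,6,7}

Answer: 5 steps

z: -1,-1,-1,-1,-1,14,16,18
y: -1,-1,-1,-1,-1,5,6,7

steps = 5; useful = 27; efficiency = 27/40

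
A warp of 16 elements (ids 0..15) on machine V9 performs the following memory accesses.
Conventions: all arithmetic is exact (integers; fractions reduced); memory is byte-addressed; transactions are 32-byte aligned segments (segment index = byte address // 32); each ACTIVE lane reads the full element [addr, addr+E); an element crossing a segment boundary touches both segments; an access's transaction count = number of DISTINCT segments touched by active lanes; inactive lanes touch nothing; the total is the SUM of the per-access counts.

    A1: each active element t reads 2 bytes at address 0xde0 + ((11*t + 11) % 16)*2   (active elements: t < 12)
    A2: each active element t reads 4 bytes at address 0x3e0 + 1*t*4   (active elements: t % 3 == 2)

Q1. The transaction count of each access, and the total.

A1: 1 transaction
A2: 2 transactions

Answer: 1,2; total 3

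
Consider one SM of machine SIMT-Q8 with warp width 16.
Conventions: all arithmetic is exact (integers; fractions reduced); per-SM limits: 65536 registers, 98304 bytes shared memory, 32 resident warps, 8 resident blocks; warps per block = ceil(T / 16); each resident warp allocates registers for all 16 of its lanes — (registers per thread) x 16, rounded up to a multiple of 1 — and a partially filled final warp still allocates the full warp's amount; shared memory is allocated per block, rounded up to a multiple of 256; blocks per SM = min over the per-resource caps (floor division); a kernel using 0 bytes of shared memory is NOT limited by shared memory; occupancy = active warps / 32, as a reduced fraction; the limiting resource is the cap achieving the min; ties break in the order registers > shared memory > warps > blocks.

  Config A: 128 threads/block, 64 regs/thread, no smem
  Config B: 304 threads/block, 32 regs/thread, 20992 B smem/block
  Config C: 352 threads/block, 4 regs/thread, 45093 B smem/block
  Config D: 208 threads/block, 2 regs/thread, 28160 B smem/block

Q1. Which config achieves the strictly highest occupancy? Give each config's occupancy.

occupancies: A 1, B 19/32, C 11/16, D 13/16

Answer: A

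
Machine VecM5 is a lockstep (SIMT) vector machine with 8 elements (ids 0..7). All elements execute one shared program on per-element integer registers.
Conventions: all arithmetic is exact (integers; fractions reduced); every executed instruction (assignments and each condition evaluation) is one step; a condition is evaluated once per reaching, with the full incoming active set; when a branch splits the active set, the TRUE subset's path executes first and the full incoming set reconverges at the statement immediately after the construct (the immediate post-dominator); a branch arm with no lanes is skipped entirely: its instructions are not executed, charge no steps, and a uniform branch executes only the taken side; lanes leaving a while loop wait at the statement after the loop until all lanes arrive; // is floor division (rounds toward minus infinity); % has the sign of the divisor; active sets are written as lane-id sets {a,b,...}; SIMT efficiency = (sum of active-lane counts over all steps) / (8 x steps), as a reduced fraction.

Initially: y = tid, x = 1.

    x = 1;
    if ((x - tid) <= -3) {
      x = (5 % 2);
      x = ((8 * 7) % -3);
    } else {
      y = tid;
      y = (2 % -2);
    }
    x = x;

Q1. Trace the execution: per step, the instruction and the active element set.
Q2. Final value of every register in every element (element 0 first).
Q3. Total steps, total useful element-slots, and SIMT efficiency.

step 0: x <- 1                       {0,1,2,3,4,5,6,7}
step 1: eval ((x - tid) <= -3)       {0,1,2,3,4,5,6,7}
step 2: x <- (5 % 2)                 {4,5,6,7}
step 3: x <- ((8 * 7) % -3)          {4,5,6,7}
step 4: y <- tid                     {0,1,2,3}
step 5: y <- (2 % -2)                {0,1,2,3}
step 6: x <- x                       {0,1,2,3,4,5,6,7}

Answer: 7 steps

y: 0,0,0,0,4,5,6,7
x: 1,1,1,1,-1,-1,-1,-1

steps = 7; useful = 40; efficiency = 40/56 = 5/7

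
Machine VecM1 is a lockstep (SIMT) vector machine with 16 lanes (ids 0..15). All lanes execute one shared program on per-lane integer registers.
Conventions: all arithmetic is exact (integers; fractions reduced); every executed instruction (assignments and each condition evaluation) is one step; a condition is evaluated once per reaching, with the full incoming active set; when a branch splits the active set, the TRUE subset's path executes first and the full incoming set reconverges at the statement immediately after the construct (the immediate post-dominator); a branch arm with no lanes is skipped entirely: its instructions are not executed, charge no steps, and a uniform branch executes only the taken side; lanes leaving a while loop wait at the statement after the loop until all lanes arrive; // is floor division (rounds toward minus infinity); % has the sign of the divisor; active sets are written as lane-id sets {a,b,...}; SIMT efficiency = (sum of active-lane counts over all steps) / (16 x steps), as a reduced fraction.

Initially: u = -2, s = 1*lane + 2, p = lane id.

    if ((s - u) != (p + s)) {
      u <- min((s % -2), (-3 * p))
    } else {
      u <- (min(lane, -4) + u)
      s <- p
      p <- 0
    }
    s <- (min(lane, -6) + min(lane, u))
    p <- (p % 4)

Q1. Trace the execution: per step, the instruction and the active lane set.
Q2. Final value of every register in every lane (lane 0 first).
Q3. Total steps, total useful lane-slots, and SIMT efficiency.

step 0: eval ((s - u) != (p + s))    {0,1,2,3,4,5,6,7,8,9,10,11,12,13,14,15}
step 1: u <- min((s % -2), (-3 * p)) {0,1,3,4,5,6,7,8,9,10,11,12,13,14,15}
step 2: u <- (min(lane, -4) + u)     {2}
step 3: s <- p                       {2}
step 4: p <- 0                       {2}
step 5: s <- (min(lane, -6) + min(lane, u)) {0,1,2,3,4,5,6,7,8,9,10,11,12,13,14,15}
step 6: p <- (p % 4)                 {0,1,2,3,4,5,6,7,8,9,10,11,12,13,14,15}

Answer: 7 steps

u: 0,-3,-6,-9,-12,-15,-18,-21,-24,-27,-30,-33,-36,-39,-42,-45
s: -6,-9,-12,-15,-18,-21,-24,-27,-30,-33,-36,-39,-42,-45,-48,-51
p: 0,1,0,3,0,1,2,3,0,1,2,3,0,1,2,3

steps = 7; useful = 66; efficiency = 66/112 = 33/56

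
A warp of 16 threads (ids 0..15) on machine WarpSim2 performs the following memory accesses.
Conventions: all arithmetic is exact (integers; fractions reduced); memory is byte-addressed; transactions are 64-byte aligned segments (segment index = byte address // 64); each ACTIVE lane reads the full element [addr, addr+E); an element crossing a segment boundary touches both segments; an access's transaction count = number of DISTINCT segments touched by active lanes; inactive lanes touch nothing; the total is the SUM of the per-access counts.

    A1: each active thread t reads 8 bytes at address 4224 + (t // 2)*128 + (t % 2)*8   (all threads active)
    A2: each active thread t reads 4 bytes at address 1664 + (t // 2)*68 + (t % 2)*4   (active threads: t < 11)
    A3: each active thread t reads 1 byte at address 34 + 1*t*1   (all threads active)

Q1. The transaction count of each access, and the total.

A1: 8 transactions
A2: 6 transactions
A3: 1 transaction

Answer: 8,6,1; total 15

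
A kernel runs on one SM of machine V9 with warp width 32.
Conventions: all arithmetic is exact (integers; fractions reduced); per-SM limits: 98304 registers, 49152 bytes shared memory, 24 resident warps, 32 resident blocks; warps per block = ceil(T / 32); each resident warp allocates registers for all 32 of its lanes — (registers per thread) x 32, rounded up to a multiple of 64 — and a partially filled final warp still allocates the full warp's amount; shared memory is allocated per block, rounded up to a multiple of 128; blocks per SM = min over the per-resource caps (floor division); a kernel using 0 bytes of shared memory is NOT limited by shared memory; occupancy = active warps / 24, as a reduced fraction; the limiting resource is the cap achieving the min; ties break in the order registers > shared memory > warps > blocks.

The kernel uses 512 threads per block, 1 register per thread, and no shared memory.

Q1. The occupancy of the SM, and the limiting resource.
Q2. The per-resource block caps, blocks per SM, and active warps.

Answer: occupancy 2/3, limited by warps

registers: 96 blocks
shared memory: no limit (kernel uses none)
warps: 1 block
blocks: 32 blocks

Answer: 1 block, 16 active warps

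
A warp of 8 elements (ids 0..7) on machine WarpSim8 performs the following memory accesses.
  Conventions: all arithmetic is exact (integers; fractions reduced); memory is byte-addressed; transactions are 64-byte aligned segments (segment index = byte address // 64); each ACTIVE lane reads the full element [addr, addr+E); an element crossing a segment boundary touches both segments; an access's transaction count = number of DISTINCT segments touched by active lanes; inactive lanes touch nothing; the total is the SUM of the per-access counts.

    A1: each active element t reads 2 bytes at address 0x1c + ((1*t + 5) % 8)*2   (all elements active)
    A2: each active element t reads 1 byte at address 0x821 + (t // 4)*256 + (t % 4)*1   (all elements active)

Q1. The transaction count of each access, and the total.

A1: 1 transaction
A2: 2 transactions

Answer: 1,2; total 3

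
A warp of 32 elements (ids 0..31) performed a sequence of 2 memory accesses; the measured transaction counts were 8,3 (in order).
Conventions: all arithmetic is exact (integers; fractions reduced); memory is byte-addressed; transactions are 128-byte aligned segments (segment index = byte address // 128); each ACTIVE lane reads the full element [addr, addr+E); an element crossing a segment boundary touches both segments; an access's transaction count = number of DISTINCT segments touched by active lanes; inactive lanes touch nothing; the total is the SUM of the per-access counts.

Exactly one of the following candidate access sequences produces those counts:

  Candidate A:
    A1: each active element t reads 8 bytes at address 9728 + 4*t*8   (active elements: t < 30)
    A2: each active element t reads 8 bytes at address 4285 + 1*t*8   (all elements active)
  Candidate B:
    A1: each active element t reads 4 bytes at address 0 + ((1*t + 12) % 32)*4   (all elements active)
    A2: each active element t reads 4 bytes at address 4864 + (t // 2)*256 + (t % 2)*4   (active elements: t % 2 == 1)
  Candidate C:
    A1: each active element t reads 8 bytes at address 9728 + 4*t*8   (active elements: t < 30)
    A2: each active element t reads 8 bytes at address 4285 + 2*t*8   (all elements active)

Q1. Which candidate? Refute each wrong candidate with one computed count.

B: A1 gives 1 transaction, not 8
C: A2 gives 5 transactions, not 3
A: all counts match (8,3)

Answer: A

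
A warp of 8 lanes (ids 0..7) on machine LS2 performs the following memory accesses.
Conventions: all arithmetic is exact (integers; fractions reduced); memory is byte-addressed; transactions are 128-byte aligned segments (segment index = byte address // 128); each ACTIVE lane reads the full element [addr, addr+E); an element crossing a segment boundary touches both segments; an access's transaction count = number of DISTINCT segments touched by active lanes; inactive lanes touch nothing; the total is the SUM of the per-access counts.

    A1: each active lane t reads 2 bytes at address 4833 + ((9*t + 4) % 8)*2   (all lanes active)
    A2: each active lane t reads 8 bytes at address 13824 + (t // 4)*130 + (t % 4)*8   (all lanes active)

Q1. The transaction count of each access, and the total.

A1: 1 transaction
A2: 2 transactions

Answer: 1,2; total 3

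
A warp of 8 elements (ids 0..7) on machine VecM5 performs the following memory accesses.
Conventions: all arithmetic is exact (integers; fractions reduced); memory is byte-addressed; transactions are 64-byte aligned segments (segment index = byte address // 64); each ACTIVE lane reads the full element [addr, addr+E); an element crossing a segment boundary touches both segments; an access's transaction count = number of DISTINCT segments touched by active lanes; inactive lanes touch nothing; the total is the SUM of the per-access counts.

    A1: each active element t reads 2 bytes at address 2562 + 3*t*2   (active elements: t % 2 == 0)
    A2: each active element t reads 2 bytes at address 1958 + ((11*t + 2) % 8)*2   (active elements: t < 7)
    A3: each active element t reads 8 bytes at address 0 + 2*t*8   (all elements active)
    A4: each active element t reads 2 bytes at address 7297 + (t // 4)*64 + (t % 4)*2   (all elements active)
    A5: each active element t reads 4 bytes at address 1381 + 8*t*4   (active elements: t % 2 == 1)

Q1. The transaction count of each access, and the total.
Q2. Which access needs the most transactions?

A1: 1 transaction
A2: 1 transaction
A3: 2 transactions
A4: 2 transactions
A5: 4 transactions

Answer: 1,1,2,2,4; total 10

Answer: A5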